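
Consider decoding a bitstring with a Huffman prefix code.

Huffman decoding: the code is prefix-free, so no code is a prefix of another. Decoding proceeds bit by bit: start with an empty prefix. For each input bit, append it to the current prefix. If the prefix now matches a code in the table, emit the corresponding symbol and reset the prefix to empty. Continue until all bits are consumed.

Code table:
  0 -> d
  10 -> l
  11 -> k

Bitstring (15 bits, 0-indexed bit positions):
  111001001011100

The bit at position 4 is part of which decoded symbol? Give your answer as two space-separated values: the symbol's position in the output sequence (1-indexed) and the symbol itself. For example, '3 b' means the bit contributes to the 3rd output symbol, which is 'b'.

Bit 0: prefix='1' (no match yet)
Bit 1: prefix='11' -> emit 'k', reset
Bit 2: prefix='1' (no match yet)
Bit 3: prefix='10' -> emit 'l', reset
Bit 4: prefix='0' -> emit 'd', reset
Bit 5: prefix='1' (no match yet)
Bit 6: prefix='10' -> emit 'l', reset
Bit 7: prefix='0' -> emit 'd', reset
Bit 8: prefix='1' (no match yet)

Answer: 3 d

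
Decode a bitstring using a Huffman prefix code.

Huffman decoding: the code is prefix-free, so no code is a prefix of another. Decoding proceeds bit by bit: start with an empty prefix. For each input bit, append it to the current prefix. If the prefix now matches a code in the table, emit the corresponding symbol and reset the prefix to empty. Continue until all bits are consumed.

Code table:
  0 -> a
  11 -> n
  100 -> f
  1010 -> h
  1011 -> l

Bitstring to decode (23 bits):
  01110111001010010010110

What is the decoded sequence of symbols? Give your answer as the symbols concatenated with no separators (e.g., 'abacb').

Bit 0: prefix='0' -> emit 'a', reset
Bit 1: prefix='1' (no match yet)
Bit 2: prefix='11' -> emit 'n', reset
Bit 3: prefix='1' (no match yet)
Bit 4: prefix='10' (no match yet)
Bit 5: prefix='101' (no match yet)
Bit 6: prefix='1011' -> emit 'l', reset
Bit 7: prefix='1' (no match yet)
Bit 8: prefix='10' (no match yet)
Bit 9: prefix='100' -> emit 'f', reset
Bit 10: prefix='1' (no match yet)
Bit 11: prefix='10' (no match yet)
Bit 12: prefix='101' (no match yet)
Bit 13: prefix='1010' -> emit 'h', reset
Bit 14: prefix='0' -> emit 'a', reset
Bit 15: prefix='1' (no match yet)
Bit 16: prefix='10' (no match yet)
Bit 17: prefix='100' -> emit 'f', reset
Bit 18: prefix='1' (no match yet)
Bit 19: prefix='10' (no match yet)
Bit 20: prefix='101' (no match yet)
Bit 21: prefix='1011' -> emit 'l', reset
Bit 22: prefix='0' -> emit 'a', reset

Answer: anlfhafla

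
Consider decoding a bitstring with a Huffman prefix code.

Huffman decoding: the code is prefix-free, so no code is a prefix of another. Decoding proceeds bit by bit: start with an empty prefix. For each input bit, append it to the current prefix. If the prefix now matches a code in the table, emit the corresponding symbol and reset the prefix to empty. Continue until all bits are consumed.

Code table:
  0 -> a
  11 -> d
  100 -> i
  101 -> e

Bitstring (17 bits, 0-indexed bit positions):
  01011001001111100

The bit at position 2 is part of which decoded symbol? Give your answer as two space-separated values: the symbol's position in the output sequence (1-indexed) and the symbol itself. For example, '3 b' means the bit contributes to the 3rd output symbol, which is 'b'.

Bit 0: prefix='0' -> emit 'a', reset
Bit 1: prefix='1' (no match yet)
Bit 2: prefix='10' (no match yet)
Bit 3: prefix='101' -> emit 'e', reset
Bit 4: prefix='1' (no match yet)
Bit 5: prefix='10' (no match yet)
Bit 6: prefix='100' -> emit 'i', reset

Answer: 2 e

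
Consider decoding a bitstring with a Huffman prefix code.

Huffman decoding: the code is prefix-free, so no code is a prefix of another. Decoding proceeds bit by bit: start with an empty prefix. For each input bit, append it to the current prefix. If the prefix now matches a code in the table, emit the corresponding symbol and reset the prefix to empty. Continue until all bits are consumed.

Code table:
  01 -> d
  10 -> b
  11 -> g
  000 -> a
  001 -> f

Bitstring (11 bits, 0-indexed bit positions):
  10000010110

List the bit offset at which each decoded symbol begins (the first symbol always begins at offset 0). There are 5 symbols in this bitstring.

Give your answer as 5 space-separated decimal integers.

Answer: 0 2 5 7 9

Derivation:
Bit 0: prefix='1' (no match yet)
Bit 1: prefix='10' -> emit 'b', reset
Bit 2: prefix='0' (no match yet)
Bit 3: prefix='00' (no match yet)
Bit 4: prefix='000' -> emit 'a', reset
Bit 5: prefix='0' (no match yet)
Bit 6: prefix='01' -> emit 'd', reset
Bit 7: prefix='0' (no match yet)
Bit 8: prefix='01' -> emit 'd', reset
Bit 9: prefix='1' (no match yet)
Bit 10: prefix='10' -> emit 'b', reset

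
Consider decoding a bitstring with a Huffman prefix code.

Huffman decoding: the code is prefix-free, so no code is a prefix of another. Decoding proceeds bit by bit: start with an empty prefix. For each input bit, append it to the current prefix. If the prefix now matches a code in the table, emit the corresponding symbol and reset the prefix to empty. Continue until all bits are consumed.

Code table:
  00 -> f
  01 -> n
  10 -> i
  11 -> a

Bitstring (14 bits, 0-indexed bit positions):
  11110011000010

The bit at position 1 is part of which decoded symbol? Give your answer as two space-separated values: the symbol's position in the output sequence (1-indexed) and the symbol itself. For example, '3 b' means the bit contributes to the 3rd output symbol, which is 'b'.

Bit 0: prefix='1' (no match yet)
Bit 1: prefix='11' -> emit 'a', reset
Bit 2: prefix='1' (no match yet)
Bit 3: prefix='11' -> emit 'a', reset
Bit 4: prefix='0' (no match yet)
Bit 5: prefix='00' -> emit 'f', reset

Answer: 1 a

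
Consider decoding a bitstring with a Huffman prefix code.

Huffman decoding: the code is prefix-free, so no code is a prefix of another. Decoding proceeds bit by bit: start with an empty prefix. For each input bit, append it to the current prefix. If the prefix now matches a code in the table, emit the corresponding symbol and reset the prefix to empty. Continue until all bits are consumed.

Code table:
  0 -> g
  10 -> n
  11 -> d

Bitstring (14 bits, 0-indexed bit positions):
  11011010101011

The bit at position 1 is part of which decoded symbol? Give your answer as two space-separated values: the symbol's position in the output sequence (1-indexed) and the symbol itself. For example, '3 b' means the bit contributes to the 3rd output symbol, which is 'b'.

Bit 0: prefix='1' (no match yet)
Bit 1: prefix='11' -> emit 'd', reset
Bit 2: prefix='0' -> emit 'g', reset
Bit 3: prefix='1' (no match yet)
Bit 4: prefix='11' -> emit 'd', reset
Bit 5: prefix='0' -> emit 'g', reset

Answer: 1 d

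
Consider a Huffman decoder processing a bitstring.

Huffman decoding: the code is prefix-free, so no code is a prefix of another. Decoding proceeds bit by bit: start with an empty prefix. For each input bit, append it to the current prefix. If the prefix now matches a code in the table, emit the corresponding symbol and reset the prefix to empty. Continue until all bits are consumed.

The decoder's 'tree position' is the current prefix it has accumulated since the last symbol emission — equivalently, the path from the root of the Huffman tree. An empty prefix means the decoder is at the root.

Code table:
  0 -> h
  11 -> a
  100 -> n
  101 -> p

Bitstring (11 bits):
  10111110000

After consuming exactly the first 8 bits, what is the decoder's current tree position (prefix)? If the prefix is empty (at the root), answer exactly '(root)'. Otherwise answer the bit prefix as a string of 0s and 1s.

Bit 0: prefix='1' (no match yet)
Bit 1: prefix='10' (no match yet)
Bit 2: prefix='101' -> emit 'p', reset
Bit 3: prefix='1' (no match yet)
Bit 4: prefix='11' -> emit 'a', reset
Bit 5: prefix='1' (no match yet)
Bit 6: prefix='11' -> emit 'a', reset
Bit 7: prefix='0' -> emit 'h', reset

Answer: (root)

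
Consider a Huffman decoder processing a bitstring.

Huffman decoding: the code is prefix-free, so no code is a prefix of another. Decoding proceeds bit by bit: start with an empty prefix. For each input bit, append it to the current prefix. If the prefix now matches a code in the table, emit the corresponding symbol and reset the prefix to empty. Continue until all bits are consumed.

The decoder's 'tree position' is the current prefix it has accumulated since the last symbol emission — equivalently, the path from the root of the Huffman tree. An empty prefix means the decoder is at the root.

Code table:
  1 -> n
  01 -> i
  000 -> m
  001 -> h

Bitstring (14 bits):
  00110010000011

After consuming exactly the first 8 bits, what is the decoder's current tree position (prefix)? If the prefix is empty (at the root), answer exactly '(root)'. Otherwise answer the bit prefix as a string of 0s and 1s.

Bit 0: prefix='0' (no match yet)
Bit 1: prefix='00' (no match yet)
Bit 2: prefix='001' -> emit 'h', reset
Bit 3: prefix='1' -> emit 'n', reset
Bit 4: prefix='0' (no match yet)
Bit 5: prefix='00' (no match yet)
Bit 6: prefix='001' -> emit 'h', reset
Bit 7: prefix='0' (no match yet)

Answer: 0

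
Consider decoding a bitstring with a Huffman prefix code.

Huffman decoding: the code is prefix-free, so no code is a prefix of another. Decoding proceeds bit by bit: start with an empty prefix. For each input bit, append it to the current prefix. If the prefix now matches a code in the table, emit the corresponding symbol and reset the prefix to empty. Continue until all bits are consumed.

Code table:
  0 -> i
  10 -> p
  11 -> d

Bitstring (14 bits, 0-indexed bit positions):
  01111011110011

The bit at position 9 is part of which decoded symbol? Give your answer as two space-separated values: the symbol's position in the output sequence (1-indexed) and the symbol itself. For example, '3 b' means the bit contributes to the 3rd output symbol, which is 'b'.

Answer: 6 d

Derivation:
Bit 0: prefix='0' -> emit 'i', reset
Bit 1: prefix='1' (no match yet)
Bit 2: prefix='11' -> emit 'd', reset
Bit 3: prefix='1' (no match yet)
Bit 4: prefix='11' -> emit 'd', reset
Bit 5: prefix='0' -> emit 'i', reset
Bit 6: prefix='1' (no match yet)
Bit 7: prefix='11' -> emit 'd', reset
Bit 8: prefix='1' (no match yet)
Bit 9: prefix='11' -> emit 'd', reset
Bit 10: prefix='0' -> emit 'i', reset
Bit 11: prefix='0' -> emit 'i', reset
Bit 12: prefix='1' (no match yet)
Bit 13: prefix='11' -> emit 'd', reset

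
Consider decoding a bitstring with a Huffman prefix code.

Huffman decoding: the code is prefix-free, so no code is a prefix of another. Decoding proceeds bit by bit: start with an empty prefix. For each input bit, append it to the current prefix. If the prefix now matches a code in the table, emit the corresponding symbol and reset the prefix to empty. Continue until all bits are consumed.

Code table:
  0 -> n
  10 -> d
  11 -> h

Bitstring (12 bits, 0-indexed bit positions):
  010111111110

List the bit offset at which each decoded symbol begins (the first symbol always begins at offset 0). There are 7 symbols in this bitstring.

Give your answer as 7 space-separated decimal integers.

Bit 0: prefix='0' -> emit 'n', reset
Bit 1: prefix='1' (no match yet)
Bit 2: prefix='10' -> emit 'd', reset
Bit 3: prefix='1' (no match yet)
Bit 4: prefix='11' -> emit 'h', reset
Bit 5: prefix='1' (no match yet)
Bit 6: prefix='11' -> emit 'h', reset
Bit 7: prefix='1' (no match yet)
Bit 8: prefix='11' -> emit 'h', reset
Bit 9: prefix='1' (no match yet)
Bit 10: prefix='11' -> emit 'h', reset
Bit 11: prefix='0' -> emit 'n', reset

Answer: 0 1 3 5 7 9 11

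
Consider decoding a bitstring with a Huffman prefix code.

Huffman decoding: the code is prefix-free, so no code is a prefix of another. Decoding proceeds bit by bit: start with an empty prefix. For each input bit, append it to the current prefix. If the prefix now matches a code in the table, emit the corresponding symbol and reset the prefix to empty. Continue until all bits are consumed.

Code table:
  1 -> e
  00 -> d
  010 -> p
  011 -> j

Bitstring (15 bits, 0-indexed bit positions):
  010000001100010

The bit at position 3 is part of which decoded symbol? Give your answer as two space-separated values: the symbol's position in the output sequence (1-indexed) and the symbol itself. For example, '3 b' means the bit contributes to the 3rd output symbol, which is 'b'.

Answer: 2 d

Derivation:
Bit 0: prefix='0' (no match yet)
Bit 1: prefix='01' (no match yet)
Bit 2: prefix='010' -> emit 'p', reset
Bit 3: prefix='0' (no match yet)
Bit 4: prefix='00' -> emit 'd', reset
Bit 5: prefix='0' (no match yet)
Bit 6: prefix='00' -> emit 'd', reset
Bit 7: prefix='0' (no match yet)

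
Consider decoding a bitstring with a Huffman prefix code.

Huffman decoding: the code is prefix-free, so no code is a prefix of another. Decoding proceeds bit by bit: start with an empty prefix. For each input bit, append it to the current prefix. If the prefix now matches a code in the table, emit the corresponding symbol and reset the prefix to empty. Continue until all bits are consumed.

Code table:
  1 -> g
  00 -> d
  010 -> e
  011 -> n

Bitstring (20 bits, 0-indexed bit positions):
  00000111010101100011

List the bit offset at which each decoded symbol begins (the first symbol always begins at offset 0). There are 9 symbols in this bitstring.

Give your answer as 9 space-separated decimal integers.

Bit 0: prefix='0' (no match yet)
Bit 1: prefix='00' -> emit 'd', reset
Bit 2: prefix='0' (no match yet)
Bit 3: prefix='00' -> emit 'd', reset
Bit 4: prefix='0' (no match yet)
Bit 5: prefix='01' (no match yet)
Bit 6: prefix='011' -> emit 'n', reset
Bit 7: prefix='1' -> emit 'g', reset
Bit 8: prefix='0' (no match yet)
Bit 9: prefix='01' (no match yet)
Bit 10: prefix='010' -> emit 'e', reset
Bit 11: prefix='1' -> emit 'g', reset
Bit 12: prefix='0' (no match yet)
Bit 13: prefix='01' (no match yet)
Bit 14: prefix='011' -> emit 'n', reset
Bit 15: prefix='0' (no match yet)
Bit 16: prefix='00' -> emit 'd', reset
Bit 17: prefix='0' (no match yet)
Bit 18: prefix='01' (no match yet)
Bit 19: prefix='011' -> emit 'n', reset

Answer: 0 2 4 7 8 11 12 15 17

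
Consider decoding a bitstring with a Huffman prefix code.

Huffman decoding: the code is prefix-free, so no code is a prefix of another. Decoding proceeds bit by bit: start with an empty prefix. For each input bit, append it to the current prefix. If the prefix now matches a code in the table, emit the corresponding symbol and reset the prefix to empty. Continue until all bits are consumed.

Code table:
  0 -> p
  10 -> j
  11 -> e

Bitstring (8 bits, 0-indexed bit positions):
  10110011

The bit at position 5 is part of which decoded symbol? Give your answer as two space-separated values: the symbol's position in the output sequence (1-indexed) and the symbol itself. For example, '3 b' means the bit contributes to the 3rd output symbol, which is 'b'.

Bit 0: prefix='1' (no match yet)
Bit 1: prefix='10' -> emit 'j', reset
Bit 2: prefix='1' (no match yet)
Bit 3: prefix='11' -> emit 'e', reset
Bit 4: prefix='0' -> emit 'p', reset
Bit 5: prefix='0' -> emit 'p', reset
Bit 6: prefix='1' (no match yet)
Bit 7: prefix='11' -> emit 'e', reset

Answer: 4 p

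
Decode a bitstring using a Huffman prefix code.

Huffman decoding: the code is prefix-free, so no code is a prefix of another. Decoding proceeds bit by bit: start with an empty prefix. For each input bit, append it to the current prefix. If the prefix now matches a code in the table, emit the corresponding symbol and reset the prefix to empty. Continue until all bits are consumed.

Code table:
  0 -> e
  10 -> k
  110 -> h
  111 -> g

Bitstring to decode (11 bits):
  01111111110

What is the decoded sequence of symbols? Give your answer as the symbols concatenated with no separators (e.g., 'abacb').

Answer: eggge

Derivation:
Bit 0: prefix='0' -> emit 'e', reset
Bit 1: prefix='1' (no match yet)
Bit 2: prefix='11' (no match yet)
Bit 3: prefix='111' -> emit 'g', reset
Bit 4: prefix='1' (no match yet)
Bit 5: prefix='11' (no match yet)
Bit 6: prefix='111' -> emit 'g', reset
Bit 7: prefix='1' (no match yet)
Bit 8: prefix='11' (no match yet)
Bit 9: prefix='111' -> emit 'g', reset
Bit 10: prefix='0' -> emit 'e', reset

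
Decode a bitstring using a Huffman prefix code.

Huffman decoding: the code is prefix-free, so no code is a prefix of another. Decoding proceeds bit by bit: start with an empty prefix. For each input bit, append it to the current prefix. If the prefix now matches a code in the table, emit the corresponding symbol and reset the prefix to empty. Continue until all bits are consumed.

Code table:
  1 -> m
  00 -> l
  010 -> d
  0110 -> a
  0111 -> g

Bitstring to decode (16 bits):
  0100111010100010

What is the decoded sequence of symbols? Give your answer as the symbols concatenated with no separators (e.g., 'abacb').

Bit 0: prefix='0' (no match yet)
Bit 1: prefix='01' (no match yet)
Bit 2: prefix='010' -> emit 'd', reset
Bit 3: prefix='0' (no match yet)
Bit 4: prefix='01' (no match yet)
Bit 5: prefix='011' (no match yet)
Bit 6: prefix='0111' -> emit 'g', reset
Bit 7: prefix='0' (no match yet)
Bit 8: prefix='01' (no match yet)
Bit 9: prefix='010' -> emit 'd', reset
Bit 10: prefix='1' -> emit 'm', reset
Bit 11: prefix='0' (no match yet)
Bit 12: prefix='00' -> emit 'l', reset
Bit 13: prefix='0' (no match yet)
Bit 14: prefix='01' (no match yet)
Bit 15: prefix='010' -> emit 'd', reset

Answer: dgdmld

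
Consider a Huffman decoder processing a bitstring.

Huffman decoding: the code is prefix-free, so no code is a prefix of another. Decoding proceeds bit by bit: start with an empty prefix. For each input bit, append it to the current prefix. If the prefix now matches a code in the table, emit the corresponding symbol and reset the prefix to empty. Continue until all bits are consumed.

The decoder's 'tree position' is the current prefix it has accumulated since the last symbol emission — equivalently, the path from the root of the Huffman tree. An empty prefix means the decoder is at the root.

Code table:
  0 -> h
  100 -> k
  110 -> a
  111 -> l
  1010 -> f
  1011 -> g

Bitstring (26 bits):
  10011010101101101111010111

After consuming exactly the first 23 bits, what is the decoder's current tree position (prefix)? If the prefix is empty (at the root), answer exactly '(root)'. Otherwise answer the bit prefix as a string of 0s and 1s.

Bit 0: prefix='1' (no match yet)
Bit 1: prefix='10' (no match yet)
Bit 2: prefix='100' -> emit 'k', reset
Bit 3: prefix='1' (no match yet)
Bit 4: prefix='11' (no match yet)
Bit 5: prefix='110' -> emit 'a', reset
Bit 6: prefix='1' (no match yet)
Bit 7: prefix='10' (no match yet)
Bit 8: prefix='101' (no match yet)
Bit 9: prefix='1010' -> emit 'f', reset
Bit 10: prefix='1' (no match yet)
Bit 11: prefix='11' (no match yet)
Bit 12: prefix='110' -> emit 'a', reset
Bit 13: prefix='1' (no match yet)
Bit 14: prefix='11' (no match yet)
Bit 15: prefix='110' -> emit 'a', reset
Bit 16: prefix='1' (no match yet)
Bit 17: prefix='11' (no match yet)
Bit 18: prefix='111' -> emit 'l', reset
Bit 19: prefix='1' (no match yet)
Bit 20: prefix='10' (no match yet)
Bit 21: prefix='101' (no match yet)
Bit 22: prefix='1010' -> emit 'f', reset

Answer: (root)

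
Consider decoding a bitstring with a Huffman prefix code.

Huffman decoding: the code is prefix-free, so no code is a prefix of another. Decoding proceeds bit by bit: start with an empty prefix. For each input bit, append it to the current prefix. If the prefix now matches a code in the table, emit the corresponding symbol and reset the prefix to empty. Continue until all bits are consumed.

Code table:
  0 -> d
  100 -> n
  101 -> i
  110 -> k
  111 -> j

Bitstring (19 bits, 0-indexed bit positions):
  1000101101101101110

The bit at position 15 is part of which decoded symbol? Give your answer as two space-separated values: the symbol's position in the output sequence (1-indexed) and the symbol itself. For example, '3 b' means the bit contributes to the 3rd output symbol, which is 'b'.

Bit 0: prefix='1' (no match yet)
Bit 1: prefix='10' (no match yet)
Bit 2: prefix='100' -> emit 'n', reset
Bit 3: prefix='0' -> emit 'd', reset
Bit 4: prefix='1' (no match yet)
Bit 5: prefix='10' (no match yet)
Bit 6: prefix='101' -> emit 'i', reset
Bit 7: prefix='1' (no match yet)
Bit 8: prefix='10' (no match yet)
Bit 9: prefix='101' -> emit 'i', reset
Bit 10: prefix='1' (no match yet)
Bit 11: prefix='10' (no match yet)
Bit 12: prefix='101' -> emit 'i', reset
Bit 13: prefix='1' (no match yet)
Bit 14: prefix='10' (no match yet)
Bit 15: prefix='101' -> emit 'i', reset
Bit 16: prefix='1' (no match yet)
Bit 17: prefix='11' (no match yet)
Bit 18: prefix='110' -> emit 'k', reset

Answer: 6 i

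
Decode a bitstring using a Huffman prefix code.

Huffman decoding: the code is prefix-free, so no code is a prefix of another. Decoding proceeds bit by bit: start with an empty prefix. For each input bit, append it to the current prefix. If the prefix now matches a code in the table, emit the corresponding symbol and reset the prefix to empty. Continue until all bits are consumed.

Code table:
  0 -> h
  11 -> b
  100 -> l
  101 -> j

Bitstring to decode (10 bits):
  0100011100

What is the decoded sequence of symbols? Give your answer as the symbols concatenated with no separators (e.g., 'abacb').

Bit 0: prefix='0' -> emit 'h', reset
Bit 1: prefix='1' (no match yet)
Bit 2: prefix='10' (no match yet)
Bit 3: prefix='100' -> emit 'l', reset
Bit 4: prefix='0' -> emit 'h', reset
Bit 5: prefix='1' (no match yet)
Bit 6: prefix='11' -> emit 'b', reset
Bit 7: prefix='1' (no match yet)
Bit 8: prefix='10' (no match yet)
Bit 9: prefix='100' -> emit 'l', reset

Answer: hlhbl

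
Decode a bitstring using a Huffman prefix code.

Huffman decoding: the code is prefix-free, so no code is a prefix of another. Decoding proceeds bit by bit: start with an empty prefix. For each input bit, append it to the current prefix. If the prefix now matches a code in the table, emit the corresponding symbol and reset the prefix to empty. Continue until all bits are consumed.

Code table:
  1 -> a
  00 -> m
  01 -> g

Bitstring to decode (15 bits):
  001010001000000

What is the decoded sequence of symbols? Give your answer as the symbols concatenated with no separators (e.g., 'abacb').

Bit 0: prefix='0' (no match yet)
Bit 1: prefix='00' -> emit 'm', reset
Bit 2: prefix='1' -> emit 'a', reset
Bit 3: prefix='0' (no match yet)
Bit 4: prefix='01' -> emit 'g', reset
Bit 5: prefix='0' (no match yet)
Bit 6: prefix='00' -> emit 'm', reset
Bit 7: prefix='0' (no match yet)
Bit 8: prefix='01' -> emit 'g', reset
Bit 9: prefix='0' (no match yet)
Bit 10: prefix='00' -> emit 'm', reset
Bit 11: prefix='0' (no match yet)
Bit 12: prefix='00' -> emit 'm', reset
Bit 13: prefix='0' (no match yet)
Bit 14: prefix='00' -> emit 'm', reset

Answer: magmgmmm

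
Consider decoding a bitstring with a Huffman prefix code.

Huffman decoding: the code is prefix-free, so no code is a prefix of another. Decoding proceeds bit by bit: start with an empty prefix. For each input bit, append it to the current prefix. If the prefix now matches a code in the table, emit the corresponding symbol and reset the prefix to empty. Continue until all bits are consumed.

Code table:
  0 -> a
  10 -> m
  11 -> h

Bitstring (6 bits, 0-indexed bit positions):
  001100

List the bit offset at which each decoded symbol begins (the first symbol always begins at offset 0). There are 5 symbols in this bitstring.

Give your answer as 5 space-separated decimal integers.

Bit 0: prefix='0' -> emit 'a', reset
Bit 1: prefix='0' -> emit 'a', reset
Bit 2: prefix='1' (no match yet)
Bit 3: prefix='11' -> emit 'h', reset
Bit 4: prefix='0' -> emit 'a', reset
Bit 5: prefix='0' -> emit 'a', reset

Answer: 0 1 2 4 5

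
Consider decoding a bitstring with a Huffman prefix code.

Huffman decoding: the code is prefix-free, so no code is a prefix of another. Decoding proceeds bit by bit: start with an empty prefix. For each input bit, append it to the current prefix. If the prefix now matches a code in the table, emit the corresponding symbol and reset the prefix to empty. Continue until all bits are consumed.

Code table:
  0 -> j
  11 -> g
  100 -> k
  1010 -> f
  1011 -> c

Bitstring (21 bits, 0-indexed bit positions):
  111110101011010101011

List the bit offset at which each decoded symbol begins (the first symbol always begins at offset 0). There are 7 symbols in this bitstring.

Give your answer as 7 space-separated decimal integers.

Bit 0: prefix='1' (no match yet)
Bit 1: prefix='11' -> emit 'g', reset
Bit 2: prefix='1' (no match yet)
Bit 3: prefix='11' -> emit 'g', reset
Bit 4: prefix='1' (no match yet)
Bit 5: prefix='10' (no match yet)
Bit 6: prefix='101' (no match yet)
Bit 7: prefix='1010' -> emit 'f', reset
Bit 8: prefix='1' (no match yet)
Bit 9: prefix='10' (no match yet)
Bit 10: prefix='101' (no match yet)
Bit 11: prefix='1011' -> emit 'c', reset
Bit 12: prefix='0' -> emit 'j', reset
Bit 13: prefix='1' (no match yet)
Bit 14: prefix='10' (no match yet)
Bit 15: prefix='101' (no match yet)
Bit 16: prefix='1010' -> emit 'f', reset
Bit 17: prefix='1' (no match yet)
Bit 18: prefix='10' (no match yet)
Bit 19: prefix='101' (no match yet)
Bit 20: prefix='1011' -> emit 'c', reset

Answer: 0 2 4 8 12 13 17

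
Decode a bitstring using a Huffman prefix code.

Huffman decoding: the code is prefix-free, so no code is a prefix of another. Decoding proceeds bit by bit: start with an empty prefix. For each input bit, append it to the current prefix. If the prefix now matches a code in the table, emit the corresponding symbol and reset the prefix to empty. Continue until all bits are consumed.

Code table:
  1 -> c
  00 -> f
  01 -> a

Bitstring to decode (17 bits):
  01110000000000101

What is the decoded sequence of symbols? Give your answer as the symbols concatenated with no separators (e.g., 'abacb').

Bit 0: prefix='0' (no match yet)
Bit 1: prefix='01' -> emit 'a', reset
Bit 2: prefix='1' -> emit 'c', reset
Bit 3: prefix='1' -> emit 'c', reset
Bit 4: prefix='0' (no match yet)
Bit 5: prefix='00' -> emit 'f', reset
Bit 6: prefix='0' (no match yet)
Bit 7: prefix='00' -> emit 'f', reset
Bit 8: prefix='0' (no match yet)
Bit 9: prefix='00' -> emit 'f', reset
Bit 10: prefix='0' (no match yet)
Bit 11: prefix='00' -> emit 'f', reset
Bit 12: prefix='0' (no match yet)
Bit 13: prefix='00' -> emit 'f', reset
Bit 14: prefix='1' -> emit 'c', reset
Bit 15: prefix='0' (no match yet)
Bit 16: prefix='01' -> emit 'a', reset

Answer: accfffffca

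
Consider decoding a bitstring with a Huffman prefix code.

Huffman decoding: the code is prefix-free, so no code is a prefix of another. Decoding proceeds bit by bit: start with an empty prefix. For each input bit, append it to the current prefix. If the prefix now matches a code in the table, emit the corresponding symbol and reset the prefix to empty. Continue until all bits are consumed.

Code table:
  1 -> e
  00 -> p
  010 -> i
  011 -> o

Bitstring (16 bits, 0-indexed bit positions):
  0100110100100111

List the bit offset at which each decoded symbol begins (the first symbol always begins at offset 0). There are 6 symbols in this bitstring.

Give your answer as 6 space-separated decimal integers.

Answer: 0 3 6 9 12 15

Derivation:
Bit 0: prefix='0' (no match yet)
Bit 1: prefix='01' (no match yet)
Bit 2: prefix='010' -> emit 'i', reset
Bit 3: prefix='0' (no match yet)
Bit 4: prefix='01' (no match yet)
Bit 5: prefix='011' -> emit 'o', reset
Bit 6: prefix='0' (no match yet)
Bit 7: prefix='01' (no match yet)
Bit 8: prefix='010' -> emit 'i', reset
Bit 9: prefix='0' (no match yet)
Bit 10: prefix='01' (no match yet)
Bit 11: prefix='010' -> emit 'i', reset
Bit 12: prefix='0' (no match yet)
Bit 13: prefix='01' (no match yet)
Bit 14: prefix='011' -> emit 'o', reset
Bit 15: prefix='1' -> emit 'e', reset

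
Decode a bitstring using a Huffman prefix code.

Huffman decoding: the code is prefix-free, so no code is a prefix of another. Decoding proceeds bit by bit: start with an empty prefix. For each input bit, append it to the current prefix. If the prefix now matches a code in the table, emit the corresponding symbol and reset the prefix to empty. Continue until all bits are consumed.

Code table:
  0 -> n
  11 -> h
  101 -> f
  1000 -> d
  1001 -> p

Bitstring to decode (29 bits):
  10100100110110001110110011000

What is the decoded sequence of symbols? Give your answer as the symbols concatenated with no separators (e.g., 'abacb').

Bit 0: prefix='1' (no match yet)
Bit 1: prefix='10' (no match yet)
Bit 2: prefix='101' -> emit 'f', reset
Bit 3: prefix='0' -> emit 'n', reset
Bit 4: prefix='0' -> emit 'n', reset
Bit 5: prefix='1' (no match yet)
Bit 6: prefix='10' (no match yet)
Bit 7: prefix='100' (no match yet)
Bit 8: prefix='1001' -> emit 'p', reset
Bit 9: prefix='1' (no match yet)
Bit 10: prefix='10' (no match yet)
Bit 11: prefix='101' -> emit 'f', reset
Bit 12: prefix='1' (no match yet)
Bit 13: prefix='10' (no match yet)
Bit 14: prefix='100' (no match yet)
Bit 15: prefix='1000' -> emit 'd', reset
Bit 16: prefix='1' (no match yet)
Bit 17: prefix='11' -> emit 'h', reset
Bit 18: prefix='1' (no match yet)
Bit 19: prefix='10' (no match yet)
Bit 20: prefix='101' -> emit 'f', reset
Bit 21: prefix='1' (no match yet)
Bit 22: prefix='10' (no match yet)
Bit 23: prefix='100' (no match yet)
Bit 24: prefix='1001' -> emit 'p', reset
Bit 25: prefix='1' (no match yet)
Bit 26: prefix='10' (no match yet)
Bit 27: prefix='100' (no match yet)
Bit 28: prefix='1000' -> emit 'd', reset

Answer: fnnpfdhfpd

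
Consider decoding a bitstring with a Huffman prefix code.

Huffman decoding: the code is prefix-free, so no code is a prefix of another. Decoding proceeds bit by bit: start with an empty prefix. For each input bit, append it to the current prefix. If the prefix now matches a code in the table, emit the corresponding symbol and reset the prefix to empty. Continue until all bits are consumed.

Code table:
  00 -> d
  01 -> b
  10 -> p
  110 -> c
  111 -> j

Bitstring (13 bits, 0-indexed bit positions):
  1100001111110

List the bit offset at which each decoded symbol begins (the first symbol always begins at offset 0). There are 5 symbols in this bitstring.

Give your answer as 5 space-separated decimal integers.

Bit 0: prefix='1' (no match yet)
Bit 1: prefix='11' (no match yet)
Bit 2: prefix='110' -> emit 'c', reset
Bit 3: prefix='0' (no match yet)
Bit 4: prefix='00' -> emit 'd', reset
Bit 5: prefix='0' (no match yet)
Bit 6: prefix='01' -> emit 'b', reset
Bit 7: prefix='1' (no match yet)
Bit 8: prefix='11' (no match yet)
Bit 9: prefix='111' -> emit 'j', reset
Bit 10: prefix='1' (no match yet)
Bit 11: prefix='11' (no match yet)
Bit 12: prefix='110' -> emit 'c', reset

Answer: 0 3 5 7 10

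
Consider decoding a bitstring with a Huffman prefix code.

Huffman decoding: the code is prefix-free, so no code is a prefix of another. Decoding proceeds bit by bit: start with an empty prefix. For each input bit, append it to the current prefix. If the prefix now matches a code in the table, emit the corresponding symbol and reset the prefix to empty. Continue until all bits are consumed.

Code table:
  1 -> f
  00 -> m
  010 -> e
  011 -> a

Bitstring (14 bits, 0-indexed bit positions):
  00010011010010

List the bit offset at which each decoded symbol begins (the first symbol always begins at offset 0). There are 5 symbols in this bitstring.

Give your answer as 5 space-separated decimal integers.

Bit 0: prefix='0' (no match yet)
Bit 1: prefix='00' -> emit 'm', reset
Bit 2: prefix='0' (no match yet)
Bit 3: prefix='01' (no match yet)
Bit 4: prefix='010' -> emit 'e', reset
Bit 5: prefix='0' (no match yet)
Bit 6: prefix='01' (no match yet)
Bit 7: prefix='011' -> emit 'a', reset
Bit 8: prefix='0' (no match yet)
Bit 9: prefix='01' (no match yet)
Bit 10: prefix='010' -> emit 'e', reset
Bit 11: prefix='0' (no match yet)
Bit 12: prefix='01' (no match yet)
Bit 13: prefix='010' -> emit 'e', reset

Answer: 0 2 5 8 11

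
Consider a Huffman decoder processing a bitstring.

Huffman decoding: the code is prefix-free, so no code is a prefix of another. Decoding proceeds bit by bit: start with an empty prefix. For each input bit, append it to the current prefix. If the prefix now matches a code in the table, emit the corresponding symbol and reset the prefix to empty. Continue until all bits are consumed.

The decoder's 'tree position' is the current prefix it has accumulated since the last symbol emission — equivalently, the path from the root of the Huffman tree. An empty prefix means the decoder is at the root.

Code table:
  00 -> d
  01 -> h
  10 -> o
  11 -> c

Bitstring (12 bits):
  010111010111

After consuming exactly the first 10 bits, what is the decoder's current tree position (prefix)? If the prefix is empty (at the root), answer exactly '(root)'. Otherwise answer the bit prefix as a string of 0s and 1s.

Bit 0: prefix='0' (no match yet)
Bit 1: prefix='01' -> emit 'h', reset
Bit 2: prefix='0' (no match yet)
Bit 3: prefix='01' -> emit 'h', reset
Bit 4: prefix='1' (no match yet)
Bit 5: prefix='11' -> emit 'c', reset
Bit 6: prefix='0' (no match yet)
Bit 7: prefix='01' -> emit 'h', reset
Bit 8: prefix='0' (no match yet)
Bit 9: prefix='01' -> emit 'h', reset

Answer: (root)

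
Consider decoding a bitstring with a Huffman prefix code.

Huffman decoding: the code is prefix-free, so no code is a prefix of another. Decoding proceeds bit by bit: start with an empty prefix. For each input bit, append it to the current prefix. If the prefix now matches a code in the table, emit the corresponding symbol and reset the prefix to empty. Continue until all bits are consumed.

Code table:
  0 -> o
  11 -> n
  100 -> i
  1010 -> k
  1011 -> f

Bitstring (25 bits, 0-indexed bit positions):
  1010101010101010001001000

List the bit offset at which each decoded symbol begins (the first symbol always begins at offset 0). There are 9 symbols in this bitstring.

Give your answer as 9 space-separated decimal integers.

Answer: 0 4 8 12 16 17 18 21 24

Derivation:
Bit 0: prefix='1' (no match yet)
Bit 1: prefix='10' (no match yet)
Bit 2: prefix='101' (no match yet)
Bit 3: prefix='1010' -> emit 'k', reset
Bit 4: prefix='1' (no match yet)
Bit 5: prefix='10' (no match yet)
Bit 6: prefix='101' (no match yet)
Bit 7: prefix='1010' -> emit 'k', reset
Bit 8: prefix='1' (no match yet)
Bit 9: prefix='10' (no match yet)
Bit 10: prefix='101' (no match yet)
Bit 11: prefix='1010' -> emit 'k', reset
Bit 12: prefix='1' (no match yet)
Bit 13: prefix='10' (no match yet)
Bit 14: prefix='101' (no match yet)
Bit 15: prefix='1010' -> emit 'k', reset
Bit 16: prefix='0' -> emit 'o', reset
Bit 17: prefix='0' -> emit 'o', reset
Bit 18: prefix='1' (no match yet)
Bit 19: prefix='10' (no match yet)
Bit 20: prefix='100' -> emit 'i', reset
Bit 21: prefix='1' (no match yet)
Bit 22: prefix='10' (no match yet)
Bit 23: prefix='100' -> emit 'i', reset
Bit 24: prefix='0' -> emit 'o', reset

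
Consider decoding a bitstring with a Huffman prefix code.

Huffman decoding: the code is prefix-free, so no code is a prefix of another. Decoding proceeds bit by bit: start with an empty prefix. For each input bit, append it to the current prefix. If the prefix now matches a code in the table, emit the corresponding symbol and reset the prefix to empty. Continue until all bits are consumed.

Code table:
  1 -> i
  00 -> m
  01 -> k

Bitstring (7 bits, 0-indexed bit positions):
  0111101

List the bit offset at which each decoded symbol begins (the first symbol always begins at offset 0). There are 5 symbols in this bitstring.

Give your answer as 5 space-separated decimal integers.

Bit 0: prefix='0' (no match yet)
Bit 1: prefix='01' -> emit 'k', reset
Bit 2: prefix='1' -> emit 'i', reset
Bit 3: prefix='1' -> emit 'i', reset
Bit 4: prefix='1' -> emit 'i', reset
Bit 5: prefix='0' (no match yet)
Bit 6: prefix='01' -> emit 'k', reset

Answer: 0 2 3 4 5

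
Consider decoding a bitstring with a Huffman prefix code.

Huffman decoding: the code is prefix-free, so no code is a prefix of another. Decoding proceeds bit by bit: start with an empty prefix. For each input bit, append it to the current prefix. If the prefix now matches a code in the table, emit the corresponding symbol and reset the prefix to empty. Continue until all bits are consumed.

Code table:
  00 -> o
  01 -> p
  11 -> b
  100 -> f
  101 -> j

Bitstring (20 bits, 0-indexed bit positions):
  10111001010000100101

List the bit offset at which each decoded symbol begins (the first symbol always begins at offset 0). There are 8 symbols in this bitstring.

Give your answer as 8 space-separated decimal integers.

Answer: 0 3 5 7 10 12 14 17

Derivation:
Bit 0: prefix='1' (no match yet)
Bit 1: prefix='10' (no match yet)
Bit 2: prefix='101' -> emit 'j', reset
Bit 3: prefix='1' (no match yet)
Bit 4: prefix='11' -> emit 'b', reset
Bit 5: prefix='0' (no match yet)
Bit 6: prefix='00' -> emit 'o', reset
Bit 7: prefix='1' (no match yet)
Bit 8: prefix='10' (no match yet)
Bit 9: prefix='101' -> emit 'j', reset
Bit 10: prefix='0' (no match yet)
Bit 11: prefix='00' -> emit 'o', reset
Bit 12: prefix='0' (no match yet)
Bit 13: prefix='00' -> emit 'o', reset
Bit 14: prefix='1' (no match yet)
Bit 15: prefix='10' (no match yet)
Bit 16: prefix='100' -> emit 'f', reset
Bit 17: prefix='1' (no match yet)
Bit 18: prefix='10' (no match yet)
Bit 19: prefix='101' -> emit 'j', reset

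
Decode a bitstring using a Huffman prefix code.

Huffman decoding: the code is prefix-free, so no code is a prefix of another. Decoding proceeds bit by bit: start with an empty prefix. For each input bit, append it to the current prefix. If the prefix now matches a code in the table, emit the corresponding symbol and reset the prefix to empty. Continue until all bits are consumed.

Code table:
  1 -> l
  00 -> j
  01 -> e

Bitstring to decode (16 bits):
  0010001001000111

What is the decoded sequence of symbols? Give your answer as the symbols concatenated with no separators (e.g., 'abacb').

Bit 0: prefix='0' (no match yet)
Bit 1: prefix='00' -> emit 'j', reset
Bit 2: prefix='1' -> emit 'l', reset
Bit 3: prefix='0' (no match yet)
Bit 4: prefix='00' -> emit 'j', reset
Bit 5: prefix='0' (no match yet)
Bit 6: prefix='01' -> emit 'e', reset
Bit 7: prefix='0' (no match yet)
Bit 8: prefix='00' -> emit 'j', reset
Bit 9: prefix='1' -> emit 'l', reset
Bit 10: prefix='0' (no match yet)
Bit 11: prefix='00' -> emit 'j', reset
Bit 12: prefix='0' (no match yet)
Bit 13: prefix='01' -> emit 'e', reset
Bit 14: prefix='1' -> emit 'l', reset
Bit 15: prefix='1' -> emit 'l', reset

Answer: jljejljell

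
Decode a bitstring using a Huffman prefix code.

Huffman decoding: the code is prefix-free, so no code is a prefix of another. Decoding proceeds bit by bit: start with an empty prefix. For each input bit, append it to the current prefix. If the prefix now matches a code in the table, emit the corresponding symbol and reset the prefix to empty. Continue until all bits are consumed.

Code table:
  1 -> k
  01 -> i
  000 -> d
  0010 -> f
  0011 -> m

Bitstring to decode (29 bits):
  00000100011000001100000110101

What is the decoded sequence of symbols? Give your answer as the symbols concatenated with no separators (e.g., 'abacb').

Answer: dfmdmdmii

Derivation:
Bit 0: prefix='0' (no match yet)
Bit 1: prefix='00' (no match yet)
Bit 2: prefix='000' -> emit 'd', reset
Bit 3: prefix='0' (no match yet)
Bit 4: prefix='00' (no match yet)
Bit 5: prefix='001' (no match yet)
Bit 6: prefix='0010' -> emit 'f', reset
Bit 7: prefix='0' (no match yet)
Bit 8: prefix='00' (no match yet)
Bit 9: prefix='001' (no match yet)
Bit 10: prefix='0011' -> emit 'm', reset
Bit 11: prefix='0' (no match yet)
Bit 12: prefix='00' (no match yet)
Bit 13: prefix='000' -> emit 'd', reset
Bit 14: prefix='0' (no match yet)
Bit 15: prefix='00' (no match yet)
Bit 16: prefix='001' (no match yet)
Bit 17: prefix='0011' -> emit 'm', reset
Bit 18: prefix='0' (no match yet)
Bit 19: prefix='00' (no match yet)
Bit 20: prefix='000' -> emit 'd', reset
Bit 21: prefix='0' (no match yet)
Bit 22: prefix='00' (no match yet)
Bit 23: prefix='001' (no match yet)
Bit 24: prefix='0011' -> emit 'm', reset
Bit 25: prefix='0' (no match yet)
Bit 26: prefix='01' -> emit 'i', reset
Bit 27: prefix='0' (no match yet)
Bit 28: prefix='01' -> emit 'i', reset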